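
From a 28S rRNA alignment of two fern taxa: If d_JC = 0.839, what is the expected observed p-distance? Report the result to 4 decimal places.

0.5050

p = (3/4)(1 − e^(−4d/3)) = 0.75 × (1 − e^(-1.118667)) = 0.75 × (1 − 0.326715) = 0.504964.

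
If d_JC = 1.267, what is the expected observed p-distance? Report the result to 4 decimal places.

p = (3/4)(1 − e^(−4d/3)) = 0.75 × (1 − e^(-1.689333)) = 0.75 × (1 − 0.184643) = 0.611518.

0.6115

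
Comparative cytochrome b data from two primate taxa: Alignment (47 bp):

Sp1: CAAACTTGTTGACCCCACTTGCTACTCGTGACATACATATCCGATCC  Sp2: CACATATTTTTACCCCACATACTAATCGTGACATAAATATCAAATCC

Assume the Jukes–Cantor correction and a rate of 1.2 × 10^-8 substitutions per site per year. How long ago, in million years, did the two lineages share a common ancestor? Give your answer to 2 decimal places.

11.69

The sequences differ at 11 of 47 sites, so p = 11/47 ≈ 0.234043.
d = −(3/4) ln(1 − 4p/3) = −0.75 ln(1 − 0.312057) = −0.75 ln(0.687943)
  = −0.75 × (-0.374049) = 0.280537 substitutions/site.
Under a molecular clock d = 2μt, so t = d/(2μ) = 0.280537 / (2 × 1.2 × 10^-8) = 11.69 million years.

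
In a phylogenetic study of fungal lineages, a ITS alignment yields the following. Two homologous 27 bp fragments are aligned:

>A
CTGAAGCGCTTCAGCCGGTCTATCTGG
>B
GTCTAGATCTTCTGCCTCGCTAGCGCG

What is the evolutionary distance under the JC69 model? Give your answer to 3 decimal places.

The sequences differ at 12 of 27 sites, so p = 12/27 ≈ 0.444444.
d = −(3/4) ln(1 − 4p/3) = −0.75 ln(1 − 0.592592) = −0.75 ln(0.407408)
  = −0.75 × (-0.897940) = 0.673455 substitutions/site.

0.673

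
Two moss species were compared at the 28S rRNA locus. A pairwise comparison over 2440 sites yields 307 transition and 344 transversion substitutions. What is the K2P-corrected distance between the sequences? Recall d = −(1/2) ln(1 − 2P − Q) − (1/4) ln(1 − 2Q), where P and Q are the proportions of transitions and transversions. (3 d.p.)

0.332

P = 307/2440 ≈ 0.12582 and Q = 344/2440 ≈ 0.140984.
Under the Kimura two-parameter model, d = −½ ln(1 − 2P − Q) − ¼ ln(1 − 2Q).
1 − 2P − Q = 0.607376, giving −½ ln(0.607376) = 0.249304.
1 − 2Q = 0.718032, giving −¼ ln(0.718032) = 0.082810.
d = 0.249304 + 0.082810 = 0.332114.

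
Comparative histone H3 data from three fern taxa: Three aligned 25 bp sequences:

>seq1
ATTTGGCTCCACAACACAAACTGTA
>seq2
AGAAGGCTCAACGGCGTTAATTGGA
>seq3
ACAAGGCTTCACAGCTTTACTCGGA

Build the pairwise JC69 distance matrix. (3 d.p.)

seq1–seq2: 11/25 sites differ → p = 0.44, d = −0.75 ln(1 − 0.586667) = 0.662626 ≈ 0.663.
seq1–seq3: 12/25 sites differ → p = 0.48, d = −0.75 ln(1 − 0.64) = 0.766238 ≈ 0.766.
seq2–seq3: 7/25 sites differ → p = 0.28, d = −0.75 ln(1 − 0.373333) = 0.350505 ≈ 0.351.

d(seq1,seq2) = 0.663, d(seq1,seq3) = 0.766, d(seq2,seq3) = 0.351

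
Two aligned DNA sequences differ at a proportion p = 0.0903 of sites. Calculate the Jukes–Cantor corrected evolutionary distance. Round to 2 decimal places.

d = −(3/4) ln(1 − 4p/3) = −0.75 ln(1 − 0.1204) = −0.75 ln(0.8796)
  = −0.75 × (-0.128288) = 0.096216 substitutions/site.

0.10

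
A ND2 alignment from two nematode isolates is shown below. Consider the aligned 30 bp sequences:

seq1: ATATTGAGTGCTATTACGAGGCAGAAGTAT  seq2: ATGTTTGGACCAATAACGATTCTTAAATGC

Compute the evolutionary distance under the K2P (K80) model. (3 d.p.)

Of 30 sites, 5 differences are transitions and 9 are transversions, so P = 5/30 ≈ 0.166667 and Q = 9/30 = 0.3.
Under the Kimura two-parameter model, d = −½ ln(1 − 2P − Q) − ¼ ln(1 − 2Q).
1 − 2P − Q = 0.366666, giving −½ ln(0.366666) = 0.501652.
1 − 2Q = 0.4, giving −¼ ln(0.4) = 0.229073.
d = 0.501652 + 0.229073 = 0.730725.

0.731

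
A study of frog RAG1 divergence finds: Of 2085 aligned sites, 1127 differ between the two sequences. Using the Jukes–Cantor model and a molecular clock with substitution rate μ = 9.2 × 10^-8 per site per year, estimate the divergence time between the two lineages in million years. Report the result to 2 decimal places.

p = 1127/2085 ≈ 0.540528.
d = −(3/4) ln(1 − 4p/3) = −0.75 ln(1 − 0.720704) = −0.75 ln(0.279296)
  = −0.75 × (-1.275483) = 0.956612 substitutions/site.
Under a molecular clock d = 2μt, so t = d/(2μ) = 0.956612 / (2 × 9.2 × 10^-8) = 5.20 million years.

5.20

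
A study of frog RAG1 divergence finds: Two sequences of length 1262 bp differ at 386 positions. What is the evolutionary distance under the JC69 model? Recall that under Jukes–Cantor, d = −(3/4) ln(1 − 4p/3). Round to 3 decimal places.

0.393

p = 386/1262 ≈ 0.305864.
d = −(3/4) ln(1 − 4p/3) = −0.75 ln(1 − 0.407819) = −0.75 ln(0.592181)
  = −0.75 × (-0.523943) = 0.392957 substitutions/site.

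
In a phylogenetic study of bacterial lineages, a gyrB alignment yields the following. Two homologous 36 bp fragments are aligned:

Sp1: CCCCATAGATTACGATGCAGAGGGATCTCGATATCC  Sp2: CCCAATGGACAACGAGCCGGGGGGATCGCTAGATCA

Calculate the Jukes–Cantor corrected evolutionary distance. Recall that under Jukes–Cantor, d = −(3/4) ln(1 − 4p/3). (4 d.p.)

0.4408

The sequences differ at 12 of 36 sites, so p = 12/36 ≈ 0.333333.
d = −(3/4) ln(1 − 4p/3) = −0.75 ln(1 − 0.444444) = −0.75 ln(0.555556)
  = −0.75 × (-0.587786) = 0.440840 substitutions/site.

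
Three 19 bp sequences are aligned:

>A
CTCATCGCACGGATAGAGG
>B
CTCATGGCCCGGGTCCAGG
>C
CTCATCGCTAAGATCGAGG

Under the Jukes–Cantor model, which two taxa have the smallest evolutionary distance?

A and C

A–B: 5/19 differ, p = 0.263, d = 0.324.
A–C: 4/19 differ, p = 0.211, d = 0.247.
B–C: 6/19 differ, p = 0.316, d = 0.410.
The smallest distance is between A and C.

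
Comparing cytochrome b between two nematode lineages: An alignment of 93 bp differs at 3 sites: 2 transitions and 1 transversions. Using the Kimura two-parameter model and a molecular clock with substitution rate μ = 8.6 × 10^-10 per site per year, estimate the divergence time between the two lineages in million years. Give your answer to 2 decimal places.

P = 2/93 ≈ 0.021505 and Q = 1/93 ≈ 0.010753.
Under the Kimura two-parameter model, d = −½ ln(1 − 2P − Q) − ¼ ln(1 − 2Q).
1 − 2P − Q = 0.946237, giving −½ ln(0.946237) = 0.027631.
1 − 2Q = 0.978494, giving −¼ ln(0.978494) = 0.005435.
d = 0.027631 + 0.005435 = 0.033066.
Under a molecular clock d = 2μt, so t = d/(2μ) = 0.033066 / (2 × 8.6 × 10^-10) = 19.22 million years.

19.22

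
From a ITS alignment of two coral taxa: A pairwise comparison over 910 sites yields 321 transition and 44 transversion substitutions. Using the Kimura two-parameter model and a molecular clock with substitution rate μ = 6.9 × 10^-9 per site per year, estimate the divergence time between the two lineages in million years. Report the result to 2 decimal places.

P = 321/910 ≈ 0.352747 and Q = 44/910 ≈ 0.048352.
Under the Kimura two-parameter model, d = −½ ln(1 − 2P − Q) − ¼ ln(1 − 2Q).
1 − 2P − Q = 0.246154, giving −½ ln(0.246154) = 0.700899.
1 − 2Q = 0.903296, giving −¼ ln(0.903296) = 0.025426.
d = 0.700899 + 0.025426 = 0.726325.
Under a molecular clock d = 2μt, so t = d/(2μ) = 0.726325 / (2 × 6.9 × 10^-9) = 52.63 million years.

52.63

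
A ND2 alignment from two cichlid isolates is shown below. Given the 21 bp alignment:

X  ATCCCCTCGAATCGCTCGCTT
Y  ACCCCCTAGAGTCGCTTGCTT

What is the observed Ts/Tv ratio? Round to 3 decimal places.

Transitions are A↔G and C↔T; transversions are all other mismatches.
Transitions: 3. Transversions: 1.
R = 3/1 = 3.000.

3.000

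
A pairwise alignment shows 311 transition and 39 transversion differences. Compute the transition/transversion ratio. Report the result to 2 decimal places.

R = 311/39 = 7.974358… ≈ 7.97 (to 2 d.p.).

7.97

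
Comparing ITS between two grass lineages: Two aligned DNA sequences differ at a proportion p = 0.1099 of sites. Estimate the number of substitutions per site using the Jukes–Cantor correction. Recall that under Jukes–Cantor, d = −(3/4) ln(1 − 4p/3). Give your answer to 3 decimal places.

0.119

d = −(3/4) ln(1 − 4p/3) = −0.75 ln(1 − 0.146533) = −0.75 ln(0.853467)
  = −0.75 × (-0.158448) = 0.118836 substitutions/site.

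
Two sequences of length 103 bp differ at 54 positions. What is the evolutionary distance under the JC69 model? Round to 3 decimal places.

0.901

p = 54/103 ≈ 0.524272.
d = −(3/4) ln(1 − 4p/3) = −0.75 ln(1 − 0.699029) = −0.75 ln(0.300971)
  = −0.75 × (-1.200741) = 0.900556 substitutions/site.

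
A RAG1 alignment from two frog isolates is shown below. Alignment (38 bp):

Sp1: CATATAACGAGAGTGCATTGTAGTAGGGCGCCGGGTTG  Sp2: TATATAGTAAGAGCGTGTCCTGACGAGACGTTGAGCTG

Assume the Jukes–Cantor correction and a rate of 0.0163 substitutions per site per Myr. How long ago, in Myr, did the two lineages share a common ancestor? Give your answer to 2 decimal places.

25.27

The sequences differ at 19 of 38 sites, so p = 19/38 = 0.5.
d = −(3/4) ln(1 − 4p/3) = −0.75 ln(1 − 0.666667) = −0.75 ln(0.333333)
  = −0.75 × (-1.098613) = 0.823960 substitutions/site.
Under a molecular clock d = 2μt, so t = d/(2μ) = 0.823960 / (2 × 0.0163) = 25.27 Myr.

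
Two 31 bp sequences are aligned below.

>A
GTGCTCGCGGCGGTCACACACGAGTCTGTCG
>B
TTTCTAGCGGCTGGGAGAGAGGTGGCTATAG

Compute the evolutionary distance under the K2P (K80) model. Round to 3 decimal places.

Of 31 sites, 1 differences are transitions and 12 are transversions, so P = 1/31 ≈ 0.032258 and Q = 12/31 ≈ 0.387097.
Under the Kimura two-parameter model, d = −½ ln(1 − 2P − Q) − ¼ ln(1 − 2Q).
1 − 2P − Q = 0.548387, giving −½ ln(0.548387) = 0.300387.
1 − 2Q = 0.225806, giving −¼ ln(0.225806) = 0.372020.
d = 0.300387 + 0.372020 = 0.672407.

0.672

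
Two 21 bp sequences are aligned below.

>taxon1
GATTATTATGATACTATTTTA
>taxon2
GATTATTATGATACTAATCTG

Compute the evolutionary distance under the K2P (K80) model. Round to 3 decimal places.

0.161

Of 21 sites, 2 differences are transitions and 1 are transversions, so P = 2/21 ≈ 0.095238 and Q = 1/21 ≈ 0.047619.
Under the Kimura two-parameter model, d = −½ ln(1 − 2P − Q) − ¼ ln(1 − 2Q).
1 − 2P − Q = 0.761905, giving −½ ln(0.761905) = 0.135967.
1 − 2Q = 0.904762, giving −¼ ln(0.904762) = 0.025021.
d = 0.135967 + 0.025021 = 0.160988.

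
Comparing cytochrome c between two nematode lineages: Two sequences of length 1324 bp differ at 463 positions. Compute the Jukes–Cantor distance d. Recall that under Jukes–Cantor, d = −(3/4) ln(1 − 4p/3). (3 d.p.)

0.471

p = 463/1324 ≈ 0.349698.
d = −(3/4) ln(1 − 4p/3) = −0.75 ln(1 − 0.466264) = −0.75 ln(0.533736)
  = −0.75 × (-0.627854) = 0.470891 substitutions/site.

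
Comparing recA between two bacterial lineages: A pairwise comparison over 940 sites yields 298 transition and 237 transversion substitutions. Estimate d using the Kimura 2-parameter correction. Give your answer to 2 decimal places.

1.26

P = 298/940 ≈ 0.317021 and Q = 237/940 ≈ 0.252128.
Under the Kimura two-parameter model, d = −½ ln(1 − 2P − Q) − ¼ ln(1 − 2Q).
1 − 2P − Q = 0.11383, giving −½ ln(0.11383) = 1.086525.
1 − 2Q = 0.495744, giving −¼ ln(0.495744) = 0.175424.
d = 1.086525 + 0.175424 = 1.261949.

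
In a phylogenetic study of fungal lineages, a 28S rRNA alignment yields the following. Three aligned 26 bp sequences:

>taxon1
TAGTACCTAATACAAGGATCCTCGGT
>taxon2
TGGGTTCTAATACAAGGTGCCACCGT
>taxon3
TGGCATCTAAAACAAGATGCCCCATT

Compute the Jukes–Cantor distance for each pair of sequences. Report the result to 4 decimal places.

taxon1–taxon2: 8/26 sites differ → p ≈ 0.307692, d = −0.75 ln(1 − 0.410256) = 0.396050 ≈ 0.3961.
taxon1–taxon3: 10/26 sites differ → p ≈ 0.384615, d = −0.75 ln(1 − 0.51282) = 0.539341 ≈ 0.5393.
taxon2–taxon3: 7/26 sites differ → p ≈ 0.269231, d = −0.75 ln(1 − 0.358975) = 0.333515 ≈ 0.3335.

d(taxon1,taxon2) = 0.3961, d(taxon1,taxon3) = 0.5393, d(taxon2,taxon3) = 0.3335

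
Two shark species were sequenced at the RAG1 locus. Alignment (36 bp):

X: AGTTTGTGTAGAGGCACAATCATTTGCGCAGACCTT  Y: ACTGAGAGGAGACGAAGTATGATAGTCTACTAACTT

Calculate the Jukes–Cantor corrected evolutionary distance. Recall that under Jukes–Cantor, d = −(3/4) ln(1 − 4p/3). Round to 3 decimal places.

0.824

The sequences differ at 18 of 36 sites, so p = 18/36 = 0.5.
d = −(3/4) ln(1 − 4p/3) = −0.75 ln(1 − 0.666667) = −0.75 ln(0.333333)
  = −0.75 × (-1.098613) = 0.823960 substitutions/site.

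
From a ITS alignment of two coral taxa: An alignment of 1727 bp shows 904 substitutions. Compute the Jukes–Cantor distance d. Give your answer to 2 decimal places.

0.90

p = 904/1727 ≈ 0.523451.
d = −(3/4) ln(1 − 4p/3) = −0.75 ln(1 − 0.697935) = −0.75 ln(0.302065)
  = −0.75 × (-1.197113) = 0.897835 substitutions/site.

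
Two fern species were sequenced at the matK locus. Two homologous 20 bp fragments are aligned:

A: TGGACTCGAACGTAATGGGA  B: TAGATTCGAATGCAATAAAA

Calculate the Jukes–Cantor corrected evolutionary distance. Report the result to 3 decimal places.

The sequences differ at 7 of 20 sites (2, 5, 11, 13, 17, 18, 19), so p = 7/20 = 0.35.
d = −(3/4) ln(1 − 4p/3) = −0.75 ln(1 − 0.466667) = −0.75 ln(0.533333)
  = −0.75 × (-0.628609) = 0.471457 substitutions/site.

0.471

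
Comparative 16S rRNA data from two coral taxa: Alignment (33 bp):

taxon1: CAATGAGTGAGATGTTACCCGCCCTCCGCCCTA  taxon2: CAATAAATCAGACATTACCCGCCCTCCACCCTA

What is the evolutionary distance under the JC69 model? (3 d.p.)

0.208

The sequences differ at 6 of 33 sites (5, 7, 9, 13, 14, 28), so p = 6/33 ≈ 0.181818.
d = −(3/4) ln(1 − 4p/3) = −0.75 ln(1 − 0.242424) = −0.75 ln(0.757576)
  = −0.75 × (-0.277631) = 0.208223 substitutions/site.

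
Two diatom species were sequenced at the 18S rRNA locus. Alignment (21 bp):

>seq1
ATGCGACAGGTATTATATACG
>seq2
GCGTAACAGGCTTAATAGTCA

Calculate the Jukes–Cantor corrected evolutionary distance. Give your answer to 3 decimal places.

0.756

The sequences differ at 10 of 21 sites (1, 2, 4, 5, 11, 12, 14, 18, 19, 21), so p = 10/21 ≈ 0.47619.
d = −(3/4) ln(1 − 4p/3) = −0.75 ln(1 − 0.63492) = −0.75 ln(0.36508)
  = −0.75 × (-1.007639) = 0.755729 substitutions/site.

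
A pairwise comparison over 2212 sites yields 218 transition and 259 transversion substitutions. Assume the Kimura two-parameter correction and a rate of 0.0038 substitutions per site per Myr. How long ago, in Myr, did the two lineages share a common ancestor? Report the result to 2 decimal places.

33.59

P = 218/2212 ≈ 0.098553 and Q = 259/2212 ≈ 0.117089.
Under the Kimura two-parameter model, d = −½ ln(1 − 2P − Q) − ¼ ln(1 − 2Q).
1 − 2P − Q = 0.685805, giving −½ ln(0.685805) = 0.188581.
1 − 2Q = 0.765822, giving −¼ ln(0.765822) = 0.066701.
d = 0.188581 + 0.066701 = 0.255282.
Under a molecular clock d = 2μt, so t = d/(2μ) = 0.255282 / (2 × 0.0038) = 33.59 Myr.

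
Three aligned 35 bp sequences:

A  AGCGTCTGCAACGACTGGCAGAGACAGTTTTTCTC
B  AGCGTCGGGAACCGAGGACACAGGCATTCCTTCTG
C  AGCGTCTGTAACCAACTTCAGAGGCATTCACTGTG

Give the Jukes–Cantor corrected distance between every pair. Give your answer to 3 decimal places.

d(A,B) = 0.513, d(A,C) = 0.513, d(B,C) = 0.360

A–B: 13/35 sites differ → p ≈ 0.371429, d = −0.75 ln(1 − 0.495239) = 0.512753 ≈ 0.513.
A–C: 13/35 sites differ → p ≈ 0.371429, d = −0.75 ln(1 − 0.495239) = 0.512753 ≈ 0.513.
B–C: 10/35 sites differ → p ≈ 0.285714, d = −0.75 ln(1 − 0.380952) = 0.359679 ≈ 0.360.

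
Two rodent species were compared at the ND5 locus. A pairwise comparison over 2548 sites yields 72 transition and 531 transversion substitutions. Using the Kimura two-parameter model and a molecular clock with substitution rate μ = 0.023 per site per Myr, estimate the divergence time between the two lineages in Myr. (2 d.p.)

P = 72/2548 ≈ 0.028257 and Q = 531/2548 ≈ 0.208399.
Under the Kimura two-parameter model, d = −½ ln(1 − 2P − Q) − ¼ ln(1 − 2Q).
1 − 2P − Q = 0.735087, giving −½ ln(0.735087) = 0.153883.
1 − 2Q = 0.583202, giving −¼ ln(0.583202) = 0.134805.
d = 0.153883 + 0.134805 = 0.288688.
Under a molecular clock d = 2μt, so t = d/(2μ) = 0.288688 / (2 × 0.023) = 6.28 Myr.

6.28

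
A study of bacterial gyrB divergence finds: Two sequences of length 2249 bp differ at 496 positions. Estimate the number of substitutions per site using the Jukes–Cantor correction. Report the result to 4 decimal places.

0.2612

p = 496/2249 ≈ 0.220542.
d = −(3/4) ln(1 − 4p/3) = −0.75 ln(1 − 0.294056) = −0.75 ln(0.705944)
  = −0.75 × (-0.348219) = 0.261164 substitutions/site.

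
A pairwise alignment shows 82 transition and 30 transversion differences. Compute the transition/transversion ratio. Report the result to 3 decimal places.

R = 82/30 = 2.733333… ≈ 2.733 (to 3 d.p.).

2.733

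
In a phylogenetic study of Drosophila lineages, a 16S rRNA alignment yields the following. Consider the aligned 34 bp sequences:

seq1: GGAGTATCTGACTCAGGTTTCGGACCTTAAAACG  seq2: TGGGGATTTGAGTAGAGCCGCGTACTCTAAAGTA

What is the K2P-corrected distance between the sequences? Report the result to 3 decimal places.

0.976

Of 34 sites, 11 differences are transitions and 6 are transversions, so P = 11/34 ≈ 0.323529 and Q = 6/34 ≈ 0.176471.
Under the Kimura two-parameter model, d = −½ ln(1 − 2P − Q) − ¼ ln(1 − 2Q).
1 − 2P − Q = 0.176471, giving −½ ln(0.176471) = 0.867299.
1 − 2Q = 0.647058, giving −¼ ln(0.647058) = 0.108830.
d = 0.867299 + 0.108830 = 0.976129.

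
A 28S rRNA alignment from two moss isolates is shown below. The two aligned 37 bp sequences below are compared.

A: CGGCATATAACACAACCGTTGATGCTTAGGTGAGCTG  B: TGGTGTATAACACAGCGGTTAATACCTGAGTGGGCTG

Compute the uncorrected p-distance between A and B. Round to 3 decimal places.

The sequences differ at 11 of 37 positions.
p = 11/37 = 0.297297… ≈ 0.297 (to 3 d.p.).

0.297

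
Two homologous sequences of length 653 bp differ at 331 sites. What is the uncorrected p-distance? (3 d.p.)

0.507

p = 331/653 = 0.506891… ≈ 0.507 (to 3 d.p.).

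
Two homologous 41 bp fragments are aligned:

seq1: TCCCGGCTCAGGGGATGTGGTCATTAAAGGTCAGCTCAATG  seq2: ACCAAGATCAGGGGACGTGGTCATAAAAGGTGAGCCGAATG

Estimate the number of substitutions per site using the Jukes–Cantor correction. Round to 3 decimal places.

0.260

The sequences differ at 9 of 41 sites (1, 4, 5, 7, 16, 25, 32, 36, 37), so p = 9/41 ≈ 0.219512.
d = −(3/4) ln(1 − 4p/3) = −0.75 ln(1 − 0.292683) = −0.75 ln(0.707317)
  = −0.75 × (-0.346276) = 0.259707 substitutions/site.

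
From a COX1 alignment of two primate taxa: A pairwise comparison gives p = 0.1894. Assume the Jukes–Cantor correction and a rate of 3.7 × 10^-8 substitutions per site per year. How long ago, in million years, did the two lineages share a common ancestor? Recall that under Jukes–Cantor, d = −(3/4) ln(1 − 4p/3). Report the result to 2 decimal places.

d = −(3/4) ln(1 − 4p/3) = −0.75 ln(1 − 0.252533) = −0.75 ln(0.747467)
  = −0.75 × (-0.291065) = 0.218299 substitutions/site.
Under a molecular clock d = 2μt, so t = d/(2μ) = 0.218299 / (2 × 3.7 × 10^-8) = 2.95 million years.

2.95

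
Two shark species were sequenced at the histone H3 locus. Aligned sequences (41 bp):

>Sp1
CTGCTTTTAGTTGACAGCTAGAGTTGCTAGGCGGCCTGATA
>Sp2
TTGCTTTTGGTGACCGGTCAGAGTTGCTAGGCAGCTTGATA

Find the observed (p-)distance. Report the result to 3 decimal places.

The sequences differ at 10 of 41 positions (sites 1, 9, 12, 13, 14, 16, 18, 19, 33, 36).
p = 10/41 = 0.243902… ≈ 0.244 (to 3 d.p.).

0.244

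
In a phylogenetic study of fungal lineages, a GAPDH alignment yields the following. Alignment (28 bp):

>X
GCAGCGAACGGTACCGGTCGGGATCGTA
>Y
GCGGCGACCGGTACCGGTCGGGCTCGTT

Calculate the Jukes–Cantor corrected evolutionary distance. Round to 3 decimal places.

0.158

The sequences differ at 4 of 28 sites (3, 8, 23, 28), so p = 4/28 ≈ 0.142857.
d = −(3/4) ln(1 − 4p/3) = −0.75 ln(1 − 0.190476) = −0.75 ln(0.809524)
  = −0.75 × (-0.211309) = 0.158482 substitutions/site.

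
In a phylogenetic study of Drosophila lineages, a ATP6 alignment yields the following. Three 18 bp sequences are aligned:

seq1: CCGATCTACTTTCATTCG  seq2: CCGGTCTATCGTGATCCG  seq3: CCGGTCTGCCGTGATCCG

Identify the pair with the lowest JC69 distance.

seq1–seq2: 6/18 differ, p = 0.333, d = 0.441.
seq1–seq3: 6/18 differ, p = 0.333, d = 0.441.
seq2–seq3: 2/18 differ, p = 0.111, d = 0.120.
The smallest distance is between seq2 and seq3.

seq2 and seq3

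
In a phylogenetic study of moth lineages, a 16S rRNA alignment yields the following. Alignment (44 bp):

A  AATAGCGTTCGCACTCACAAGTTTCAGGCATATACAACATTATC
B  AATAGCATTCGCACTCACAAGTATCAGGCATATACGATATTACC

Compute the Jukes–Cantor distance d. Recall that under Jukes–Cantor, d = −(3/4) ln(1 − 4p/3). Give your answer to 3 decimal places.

The sequences differ at 5 of 44 sites (7, 23, 36, 38, 43), so p = 5/44 ≈ 0.113636.
d = −(3/4) ln(1 − 4p/3) = −0.75 ln(1 − 0.151515) = −0.75 ln(0.848485)
  = −0.75 × (-0.164303) = 0.123227 substitutions/site.

0.123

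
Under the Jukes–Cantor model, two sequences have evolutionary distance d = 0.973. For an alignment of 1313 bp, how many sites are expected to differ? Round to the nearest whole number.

Invert JC69: p = (3/4)(1 − e^(−4d/3)) = 0.75 × (1 − e^(-1.297333)) = 0.75 × (1 − 0.273260) = 0.545055.
Expected differing sites = pL ≈ 0.545055 × 1313 = 715.657215 ≈ 716.

716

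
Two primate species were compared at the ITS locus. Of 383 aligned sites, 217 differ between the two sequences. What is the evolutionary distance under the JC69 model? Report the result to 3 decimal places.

p = 217/383 ≈ 0.56658.
d = −(3/4) ln(1 − 4p/3) = −0.75 ln(1 − 0.75544) = −0.75 ln(0.24456)
  = −0.75 × (-1.408295) = 1.056221 substitutions/site.

1.056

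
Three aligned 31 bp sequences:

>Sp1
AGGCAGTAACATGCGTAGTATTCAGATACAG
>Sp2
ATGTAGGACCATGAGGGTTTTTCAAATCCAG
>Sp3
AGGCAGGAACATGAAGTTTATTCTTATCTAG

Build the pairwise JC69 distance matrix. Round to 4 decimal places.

d(Sp1,Sp2) = 0.4806, d(Sp1,Sp3) = 0.4217, d(Sp2,Sp3) = 0.3672

Sp1–Sp2: 11/31 sites differ → p ≈ 0.354839, d = −0.75 ln(1 − 0.473119) = 0.480585 ≈ 0.4806.
Sp1–Sp3: 10/31 sites differ → p ≈ 0.322581, d = −0.75 ln(1 − 0.430108) = 0.421731 ≈ 0.4217.
Sp2–Sp3: 9/31 sites differ → p ≈ 0.290323, d = −0.75 ln(1 − 0.387097) = 0.367161 ≈ 0.3672.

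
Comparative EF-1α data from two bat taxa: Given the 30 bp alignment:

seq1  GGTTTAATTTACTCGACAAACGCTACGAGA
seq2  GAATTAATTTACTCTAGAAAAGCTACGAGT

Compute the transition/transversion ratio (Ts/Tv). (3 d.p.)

0.200

Transitions are A↔G and C↔T; transversions are all other mismatches.
Transitions: 1. Transversions: 5.
R = 1/5 = 0.200.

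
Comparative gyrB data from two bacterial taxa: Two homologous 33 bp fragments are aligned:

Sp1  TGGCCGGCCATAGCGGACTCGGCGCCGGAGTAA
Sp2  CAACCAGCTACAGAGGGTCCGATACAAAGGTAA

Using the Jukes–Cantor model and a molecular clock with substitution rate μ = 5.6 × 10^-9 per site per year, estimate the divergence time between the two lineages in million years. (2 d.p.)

77.75

The sequences differ at 17 of 33 sites, so p = 17/33 ≈ 0.515152.
d = −(3/4) ln(1 − 4p/3) = −0.75 ln(1 − 0.686869) = −0.75 ln(0.313131)
  = −0.75 × (-1.161134) = 0.870851 substitutions/site.
Under a molecular clock d = 2μt, so t = d/(2μ) = 0.870851 / (2 × 5.6 × 10^-9) = 77.75 million years.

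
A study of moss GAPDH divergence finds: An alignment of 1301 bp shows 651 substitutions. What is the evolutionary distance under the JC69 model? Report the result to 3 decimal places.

p = 651/1301 ≈ 0.500384.
d = −(3/4) ln(1 − 4p/3) = −0.75 ln(1 − 0.667179) = −0.75 ln(0.332821)
  = −0.75 × (-1.100150) = 0.825113 substitutions/site.

0.825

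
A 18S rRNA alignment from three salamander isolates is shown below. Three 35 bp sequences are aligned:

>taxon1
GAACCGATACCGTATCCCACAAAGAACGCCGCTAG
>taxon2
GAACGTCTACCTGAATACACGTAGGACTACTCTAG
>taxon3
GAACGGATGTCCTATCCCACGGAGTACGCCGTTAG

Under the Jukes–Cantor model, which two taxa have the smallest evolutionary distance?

taxon1–taxon2: 14/35 differ, p = 0.400, d = 0.572.
taxon1–taxon3: 8/35 differ, p = 0.229, d = 0.273.
taxon2–taxon3: 15/35 differ, p = 0.429, d = 0.635.
The smallest distance is between taxon1 and taxon3.

taxon1 and taxon3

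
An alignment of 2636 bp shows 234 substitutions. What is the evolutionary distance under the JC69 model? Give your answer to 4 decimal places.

0.0945

p = 234/2636 ≈ 0.088771.
d = −(3/4) ln(1 − 4p/3) = −0.75 ln(1 − 0.118361) = −0.75 ln(0.881639)
  = −0.75 × (-0.125973) = 0.094480 substitutions/site.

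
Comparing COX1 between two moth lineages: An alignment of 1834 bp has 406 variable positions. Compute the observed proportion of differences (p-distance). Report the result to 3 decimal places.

0.221

p = 406/1834 = 0.221374… ≈ 0.221 (to 3 d.p.).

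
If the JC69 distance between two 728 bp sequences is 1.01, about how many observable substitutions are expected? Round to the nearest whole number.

404

Invert JC69: p = (3/4)(1 − e^(−4d/3)) = 0.75 × (1 − e^(-1.346667)) = 0.75 × (1 − 0.260106) = 0.554921.
Expected differing sites = pL ≈ 0.554921 × 728 = 403.982488 ≈ 404.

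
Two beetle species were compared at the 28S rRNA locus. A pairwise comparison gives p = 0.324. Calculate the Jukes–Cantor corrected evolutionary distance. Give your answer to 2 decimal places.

d = −(3/4) ln(1 − 4p/3) = −0.75 ln(1 − 0.432) = −0.75 ln(0.568)
  = −0.75 × (-0.565634) = 0.424226 substitutions/site.

0.42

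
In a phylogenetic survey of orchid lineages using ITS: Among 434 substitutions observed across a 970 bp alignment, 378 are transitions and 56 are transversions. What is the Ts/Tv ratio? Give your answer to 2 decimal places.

6.75

R = 378/56 = 6.75.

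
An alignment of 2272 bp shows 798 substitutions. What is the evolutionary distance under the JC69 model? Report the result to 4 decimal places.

0.4738

p = 798/2272 ≈ 0.351232.
d = −(3/4) ln(1 − 4p/3) = −0.75 ln(1 − 0.468309) = −0.75 ln(0.531691)
  = −0.75 × (-0.631693) = 0.473770 substitutions/site.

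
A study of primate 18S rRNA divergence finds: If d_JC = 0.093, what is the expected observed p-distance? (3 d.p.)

0.087

p = (3/4)(1 − e^(−4d/3)) = 0.75 × (1 − e^(-0.124)) = 0.75 × (1 − 0.883380) = 0.087465.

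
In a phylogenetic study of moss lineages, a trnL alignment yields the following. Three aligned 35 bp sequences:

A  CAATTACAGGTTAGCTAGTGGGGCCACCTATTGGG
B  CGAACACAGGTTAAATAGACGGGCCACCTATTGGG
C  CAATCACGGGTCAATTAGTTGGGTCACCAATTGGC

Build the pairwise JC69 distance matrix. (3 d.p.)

d(A,B) = 0.233, d(A,C) = 0.315, d(B,C) = 0.360

A–B: 7/35 sites differ → p = 0.2, d = −0.75 ln(1 − 0.266667) = 0.232617 ≈ 0.233.
A–C: 9/35 sites differ → p ≈ 0.257143, d = −0.75 ln(1 − 0.342857) = 0.314890 ≈ 0.315.
B–C: 10/35 sites differ → p ≈ 0.285714, d = −0.75 ln(1 − 0.380952) = 0.359679 ≈ 0.360.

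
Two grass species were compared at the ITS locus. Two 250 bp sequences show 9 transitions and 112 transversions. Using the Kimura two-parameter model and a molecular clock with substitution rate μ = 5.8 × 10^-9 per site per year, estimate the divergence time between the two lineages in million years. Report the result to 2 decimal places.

80.42

P = 9/250 = 0.036 and Q = 112/250 = 0.448.
Under the Kimura two-parameter model, d = −½ ln(1 − 2P − Q) − ¼ ln(1 − 2Q).
1 − 2P − Q = 0.48, giving −½ ln(0.48) = 0.366985.
1 − 2Q = 0.104, giving −¼ ln(0.104) = 0.565841.
d = 0.366985 + 0.565841 = 0.932826.
Under a molecular clock d = 2μt, so t = d/(2μ) = 0.932826 / (2 × 5.8 × 10^-9) = 80.42 million years.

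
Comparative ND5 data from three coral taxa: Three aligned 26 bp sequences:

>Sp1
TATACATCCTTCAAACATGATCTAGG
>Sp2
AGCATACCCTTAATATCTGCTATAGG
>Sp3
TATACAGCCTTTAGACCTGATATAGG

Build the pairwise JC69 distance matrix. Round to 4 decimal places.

Sp1–Sp2: 11/26 sites differ → p ≈ 0.423077, d = −0.75 ln(1 − 0.564103) = 0.622762 ≈ 0.6228.
Sp1–Sp3: 5/26 sites differ → p ≈ 0.192308, d = −0.75 ln(1 − 0.256411) = 0.222200 ≈ 0.2222.
Sp2–Sp3: 9/26 sites differ → p ≈ 0.346154, d = −0.75 ln(1 − 0.461539) = 0.464280 ≈ 0.4643.

d(Sp1,Sp2) = 0.6228, d(Sp1,Sp3) = 0.2222, d(Sp2,Sp3) = 0.4643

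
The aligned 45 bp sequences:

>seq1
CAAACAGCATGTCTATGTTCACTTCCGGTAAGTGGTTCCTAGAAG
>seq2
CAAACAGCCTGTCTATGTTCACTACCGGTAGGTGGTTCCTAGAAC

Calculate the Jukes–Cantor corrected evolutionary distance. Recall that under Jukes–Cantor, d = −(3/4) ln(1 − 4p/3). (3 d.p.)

The sequences differ at 4 of 45 sites (9, 24, 31, 45), so p = 4/45 ≈ 0.088889.
d = −(3/4) ln(1 − 4p/3) = −0.75 ln(1 − 0.118519) = −0.75 ln(0.881481)
  = −0.75 × (-0.126152) = 0.094614 substitutions/site.

0.095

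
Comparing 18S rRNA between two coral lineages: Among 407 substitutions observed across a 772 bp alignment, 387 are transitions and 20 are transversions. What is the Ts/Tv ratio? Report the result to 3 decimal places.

19.350

R = 387/20 = 19.350.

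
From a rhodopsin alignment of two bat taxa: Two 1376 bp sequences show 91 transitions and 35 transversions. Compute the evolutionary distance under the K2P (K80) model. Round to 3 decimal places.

P = 91/1376 ≈ 0.066134 and Q = 35/1376 ≈ 0.025436.
Under the Kimura two-parameter model, d = −½ ln(1 − 2P − Q) − ¼ ln(1 − 2Q).
1 − 2P − Q = 0.842296, giving −½ ln(0.842296) = 0.085812.
1 − 2Q = 0.949128, giving −¼ ln(0.949128) = 0.013053.
d = 0.085812 + 0.013053 = 0.098865.

0.099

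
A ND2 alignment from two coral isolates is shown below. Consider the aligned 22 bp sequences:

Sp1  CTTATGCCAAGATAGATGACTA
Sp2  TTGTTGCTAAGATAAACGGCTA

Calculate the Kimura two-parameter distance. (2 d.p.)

Of 22 sites, 5 differences are transitions and 2 are transversions, so P = 5/22 ≈ 0.227273 and Q = 2/22 ≈ 0.090909.
Under the Kimura two-parameter model, d = −½ ln(1 − 2P − Q) − ¼ ln(1 − 2Q).
1 − 2P − Q = 0.454545, giving −½ ln(0.454545) = 0.394229.
1 − 2Q = 0.818182, giving −¼ ln(0.818182) = 0.050168.
d = 0.394229 + 0.050168 = 0.444397.

0.44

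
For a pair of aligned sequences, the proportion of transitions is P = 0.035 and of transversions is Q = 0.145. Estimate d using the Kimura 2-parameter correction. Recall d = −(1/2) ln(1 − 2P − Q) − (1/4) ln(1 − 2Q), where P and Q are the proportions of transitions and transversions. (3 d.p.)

Under the Kimura two-parameter model, d = −½ ln(1 − 2P − Q) − ¼ ln(1 − 2Q).
1 − 2P − Q = 0.785, giving −½ ln(0.785) = 0.121036.
1 − 2Q = 0.71, giving −¼ ln(0.71) = 0.085623.
d = 0.121036 + 0.085623 = 0.206659.

0.207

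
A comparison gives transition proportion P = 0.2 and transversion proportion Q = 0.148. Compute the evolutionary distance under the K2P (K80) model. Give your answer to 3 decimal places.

0.485

Under the Kimura two-parameter model, d = −½ ln(1 − 2P − Q) − ¼ ln(1 − 2Q).
1 − 2P − Q = 0.452, giving −½ ln(0.452) = 0.397037.
1 − 2Q = 0.704, giving −¼ ln(0.704) = 0.087744.
d = 0.397037 + 0.087744 = 0.484781.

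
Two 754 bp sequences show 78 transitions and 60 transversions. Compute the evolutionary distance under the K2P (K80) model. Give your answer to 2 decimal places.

0.21

P = 78/754 ≈ 0.103448 and Q = 60/754 ≈ 0.079576.
Under the Kimura two-parameter model, d = −½ ln(1 − 2P − Q) − ¼ ln(1 − 2Q).
1 − 2P − Q = 0.713528, giving −½ ln(0.713528) = 0.168767.
1 − 2Q = 0.840848, giving −¼ ln(0.840848) = 0.043336.
d = 0.168767 + 0.043336 = 0.212103.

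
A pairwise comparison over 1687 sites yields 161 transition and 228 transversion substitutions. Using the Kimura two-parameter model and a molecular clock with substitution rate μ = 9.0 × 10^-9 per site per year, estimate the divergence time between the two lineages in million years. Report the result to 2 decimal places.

15.34

P = 161/1687 ≈ 0.095436 and Q = 228/1687 ≈ 0.135151.
Under the Kimura two-parameter model, d = −½ ln(1 − 2P − Q) − ¼ ln(1 − 2Q).
1 − 2P − Q = 0.673977, giving −½ ln(0.673977) = 0.197280.
1 − 2Q = 0.729698, giving −¼ ln(0.729698) = 0.078781.
d = 0.197280 + 0.078781 = 0.276061.
Under a molecular clock d = 2μt, so t = d/(2μ) = 0.276061 / (2 × 9.0 × 10^-9) = 15.34 million years.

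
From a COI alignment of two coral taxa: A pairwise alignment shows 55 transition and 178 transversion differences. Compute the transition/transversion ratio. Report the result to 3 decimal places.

0.309

R = 55/178 = 0.308988… ≈ 0.309 (to 3 d.p.).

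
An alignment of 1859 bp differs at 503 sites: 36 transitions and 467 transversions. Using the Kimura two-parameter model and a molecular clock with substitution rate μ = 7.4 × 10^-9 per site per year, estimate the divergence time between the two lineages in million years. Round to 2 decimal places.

23.36

P = 36/1859 ≈ 0.019365 and Q = 467/1859 ≈ 0.25121.
Under the Kimura two-parameter model, d = −½ ln(1 − 2P − Q) − ¼ ln(1 − 2Q).
1 − 2P − Q = 0.71006, giving −½ ln(0.71006) = 0.171203.
1 − 2Q = 0.49758, giving −¼ ln(0.49758) = 0.174500.
d = 0.171203 + 0.174500 = 0.345703.
Under a molecular clock d = 2μt, so t = d/(2μ) = 0.345703 / (2 × 7.4 × 10^-9) = 23.36 million years.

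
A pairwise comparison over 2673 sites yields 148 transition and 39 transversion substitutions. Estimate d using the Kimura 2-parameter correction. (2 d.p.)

P = 148/2673 ≈ 0.055368 and Q = 39/2673 ≈ 0.01459.
Under the Kimura two-parameter model, d = −½ ln(1 − 2P − Q) − ¼ ln(1 − 2Q).
1 − 2P − Q = 0.874674, giving −½ ln(0.874674) = 0.066952.
1 − 2Q = 0.97082, giving −¼ ln(0.97082) = 0.007404.
d = 0.066952 + 0.007404 = 0.074356.

0.07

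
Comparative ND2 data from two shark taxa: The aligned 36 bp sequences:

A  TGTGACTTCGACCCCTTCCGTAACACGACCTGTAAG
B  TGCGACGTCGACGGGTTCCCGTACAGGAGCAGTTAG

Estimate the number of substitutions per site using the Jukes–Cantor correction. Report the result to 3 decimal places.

0.441

The sequences differ at 12 of 36 sites, so p = 12/36 ≈ 0.333333.
d = −(3/4) ln(1 − 4p/3) = −0.75 ln(1 − 0.444444) = −0.75 ln(0.555556)
  = −0.75 × (-0.587786) = 0.440840 substitutions/site.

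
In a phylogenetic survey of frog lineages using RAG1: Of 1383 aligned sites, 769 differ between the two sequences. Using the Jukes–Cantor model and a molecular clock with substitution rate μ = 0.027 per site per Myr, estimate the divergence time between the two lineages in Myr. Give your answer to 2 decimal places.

p = 769/1383 ≈ 0.556038.
d = −(3/4) ln(1 − 4p/3) = −0.75 ln(1 − 0.741384) = −0.75 ln(0.258616)
  = −0.75 × (-1.352411) = 1.014308 substitutions/site.
Under a molecular clock d = 2μt, so t = d/(2μ) = 1.014308 / (2 × 0.027) = 18.78 Myr.

18.78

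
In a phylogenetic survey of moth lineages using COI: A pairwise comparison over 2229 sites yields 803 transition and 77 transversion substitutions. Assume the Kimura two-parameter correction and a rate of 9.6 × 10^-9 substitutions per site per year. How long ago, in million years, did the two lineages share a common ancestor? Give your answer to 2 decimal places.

37.56

P = 803/2229 ≈ 0.360251 and Q = 77/2229 ≈ 0.034545.
Under the Kimura two-parameter model, d = −½ ln(1 − 2P − Q) − ¼ ln(1 − 2Q).
1 − 2P − Q = 0.244953, giving −½ ln(0.244953) = 0.703344.
1 − 2Q = 0.93091, giving −¼ ln(0.93091) = 0.017898.
d = 0.703344 + 0.017898 = 0.721242.
Under a molecular clock d = 2μt, so t = d/(2μ) = 0.721242 / (2 × 9.6 × 10^-9) = 37.56 million years.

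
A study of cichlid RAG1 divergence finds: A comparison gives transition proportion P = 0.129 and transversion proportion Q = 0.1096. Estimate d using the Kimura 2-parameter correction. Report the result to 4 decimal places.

Under the Kimura two-parameter model, d = −½ ln(1 − 2P − Q) − ¼ ln(1 − 2Q).
1 − 2P − Q = 0.6324, giving −½ ln(0.6324) = 0.229117.
1 − 2Q = 0.7808, giving −¼ ln(0.7808) = 0.061859.
d = 0.229117 + 0.061859 = 0.290976.

0.2910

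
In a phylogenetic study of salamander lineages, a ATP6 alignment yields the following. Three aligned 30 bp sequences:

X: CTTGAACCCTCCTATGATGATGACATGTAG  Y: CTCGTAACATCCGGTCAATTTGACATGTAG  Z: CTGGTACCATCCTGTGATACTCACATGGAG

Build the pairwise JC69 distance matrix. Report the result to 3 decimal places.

X–Y: 10/30 sites differ → p ≈ 0.333333, d = −0.75 ln(1 − 0.444444) = 0.440839 ≈ 0.441.
X–Z: 8/30 sites differ → p ≈ 0.266667, d = −0.75 ln(1 − 0.355556) = 0.329526 ≈ 0.330.
Y–Z: 9/30 sites differ → p = 0.3, d = −0.75 ln(1 − 0.4) = 0.383119 ≈ 0.383.

d(X,Y) = 0.441, d(X,Z) = 0.330, d(Y,Z) = 0.383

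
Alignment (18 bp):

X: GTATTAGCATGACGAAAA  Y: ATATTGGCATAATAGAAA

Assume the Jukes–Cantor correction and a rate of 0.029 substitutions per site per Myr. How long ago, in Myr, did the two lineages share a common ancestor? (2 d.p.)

7.60

The sequences differ at 6 of 18 sites (1, 6, 11, 13, 14, 15), so p = 6/18 ≈ 0.333333.
d = −(3/4) ln(1 − 4p/3) = −0.75 ln(1 − 0.444444) = −0.75 ln(0.555556)
  = −0.75 × (-0.587786) = 0.440840 substitutions/site.
Under a molecular clock d = 2μt, so t = d/(2μ) = 0.440840 / (2 × 0.029) = 7.60 Myr.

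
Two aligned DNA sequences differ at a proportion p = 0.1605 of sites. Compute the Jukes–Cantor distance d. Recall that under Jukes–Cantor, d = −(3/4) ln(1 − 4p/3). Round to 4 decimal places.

d = −(3/4) ln(1 − 4p/3) = −0.75 ln(1 − 0.214) = −0.75 ln(0.786)
  = −0.75 × (-0.240798) = 0.180599 substitutions/site.

0.1806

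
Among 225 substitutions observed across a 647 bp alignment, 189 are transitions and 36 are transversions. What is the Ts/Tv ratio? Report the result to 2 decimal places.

R = 189/36 = 5.25.

5.25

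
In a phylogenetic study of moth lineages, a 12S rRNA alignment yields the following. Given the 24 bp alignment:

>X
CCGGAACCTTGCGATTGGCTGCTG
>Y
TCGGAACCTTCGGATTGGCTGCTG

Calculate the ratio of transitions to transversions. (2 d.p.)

0.50

Transitions are A↔G and C↔T; transversions are all other mismatches.
Transitions: 1. Transversions: 2.
R = 1/2 = 0.50.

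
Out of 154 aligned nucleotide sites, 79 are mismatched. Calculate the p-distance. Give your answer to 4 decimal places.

0.5130

p = 79/154 = 0.512987… ≈ 0.5130 (to 4 d.p.).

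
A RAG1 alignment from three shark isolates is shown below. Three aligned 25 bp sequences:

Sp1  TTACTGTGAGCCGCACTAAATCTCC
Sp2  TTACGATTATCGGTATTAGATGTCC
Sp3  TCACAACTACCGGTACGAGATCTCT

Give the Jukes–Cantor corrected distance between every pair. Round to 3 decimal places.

d(Sp1,Sp2) = 0.490, d(Sp1,Sp3) = 0.663, d(Sp2,Sp3) = 0.417

Sp1–Sp2: 9/25 sites differ → p = 0.36, d = −0.75 ln(1 − 0.48) = 0.490445 ≈ 0.490.
Sp1–Sp3: 11/25 sites differ → p = 0.44, d = −0.75 ln(1 − 0.586667) = 0.662626 ≈ 0.663.
Sp2–Sp3: 8/25 sites differ → p = 0.32, d = −0.75 ln(1 − 0.426667) = 0.417216 ≈ 0.417.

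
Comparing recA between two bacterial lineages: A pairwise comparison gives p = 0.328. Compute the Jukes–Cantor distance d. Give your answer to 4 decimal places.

0.4313

d = −(3/4) ln(1 − 4p/3) = −0.75 ln(1 − 0.437333) = −0.75 ln(0.562667)
  = −0.75 × (-0.575067) = 0.431300 substitutions/site.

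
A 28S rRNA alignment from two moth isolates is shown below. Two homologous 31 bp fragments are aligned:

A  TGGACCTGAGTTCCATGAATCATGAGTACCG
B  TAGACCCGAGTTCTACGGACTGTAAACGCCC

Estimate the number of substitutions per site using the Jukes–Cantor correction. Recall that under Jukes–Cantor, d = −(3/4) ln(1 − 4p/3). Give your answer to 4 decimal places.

The sequences differ at 13 of 31 sites, so p = 13/31 ≈ 0.419355.
d = −(3/4) ln(1 − 4p/3) = −0.75 ln(1 − 0.55914) = −0.75 ln(0.44086)
  = −0.75 × (-0.819028) = 0.614271 substitutions/site.

0.6143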